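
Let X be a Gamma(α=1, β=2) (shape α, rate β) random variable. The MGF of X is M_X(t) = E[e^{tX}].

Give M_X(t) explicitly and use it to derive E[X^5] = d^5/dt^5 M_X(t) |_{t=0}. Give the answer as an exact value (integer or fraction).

M_X(t) = 2/(2 - t)
M^(5)(t) = 240/(t^6 - 12*t^5 + 60*t^4 - 160*t^3 + 240*t^2 - 192*t + 64)

E[X^5] = M^(5)(0) = 15/4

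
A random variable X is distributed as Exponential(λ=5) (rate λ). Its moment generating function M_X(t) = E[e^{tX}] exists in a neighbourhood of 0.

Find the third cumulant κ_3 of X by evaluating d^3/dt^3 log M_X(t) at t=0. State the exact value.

M_X(t) = 5/(5 - t)
K_X(t) = log M_X(t) = -log(5 - t) + log(5)
D^3[K](t) = -2/(t^3 - 15*t^2 + 75*t - 125)

κ_3 = D^3[K](0) = 2/125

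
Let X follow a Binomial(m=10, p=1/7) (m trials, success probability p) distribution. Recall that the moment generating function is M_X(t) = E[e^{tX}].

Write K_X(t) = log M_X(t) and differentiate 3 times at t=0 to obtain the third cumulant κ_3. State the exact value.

κ_3 = d^3K/dt^3 |_{t=0} = 300/343

M_X(t) = (e^(t)/7 + 6/7)^10
K_X(t) = log M_X(t) = 10*log(e^(t)/7 + 6/7)
dK/dt = 10*e^(t)/(e^(t) + 6)
d^2K/dt^2 = 60*e^(t)/(e^(2*t) + 12*e^(t) + 36)
d^3K/dt^3 = (-60*e^(2*t) + 360*e^(t))/(e^(3*t) + 18*e^(2*t) + 108*e^(t) + 216)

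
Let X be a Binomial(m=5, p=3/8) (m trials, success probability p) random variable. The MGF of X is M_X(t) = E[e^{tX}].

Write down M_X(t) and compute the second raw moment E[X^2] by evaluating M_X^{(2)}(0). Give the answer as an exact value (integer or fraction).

M_X(t) = (3*e^(t)/8 + 5/8)^5
M^(2)(t) = 6075*e^(5*t)/32768 + 2025*e^(4*t)/2048 + 30375*e^(3*t)/16384 + 5625*e^(2*t)/4096 + 9375*e^(t)/32768

E[X^2] = M^(2)(0) = 75/16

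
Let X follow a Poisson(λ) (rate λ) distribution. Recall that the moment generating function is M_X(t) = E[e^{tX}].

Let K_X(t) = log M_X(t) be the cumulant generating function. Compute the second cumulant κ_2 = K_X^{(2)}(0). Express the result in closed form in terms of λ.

M_X(t) = e^(λ*(e^(t) - 1))
K_X(t) = log M_X(t) = λ*(e^(t) - 1)
K^(2)(t) = λ*e^(t)

κ_2 = K^(2)(0) = λ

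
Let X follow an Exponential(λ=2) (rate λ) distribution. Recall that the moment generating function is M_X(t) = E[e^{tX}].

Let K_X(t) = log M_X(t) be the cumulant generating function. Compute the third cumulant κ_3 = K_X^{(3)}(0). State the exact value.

κ_3 = D^3[K](0) = 1/4

M_X(t) = 2/(2 - t)
K_X(t) = log M_X(t) = -log(2 - t) + log(2)
D^3[K](t) = -2/(t^3 - 6*t^2 + 12*t - 8)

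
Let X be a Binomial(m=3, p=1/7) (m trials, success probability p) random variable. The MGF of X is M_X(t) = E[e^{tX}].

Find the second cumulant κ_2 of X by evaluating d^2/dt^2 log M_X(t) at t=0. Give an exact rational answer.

κ_2 = d^2K/dt^2 |_{t=0} = 18/49

M_X(t) = (e^(t)/7 + 6/7)^3
K_X(t) = log M_X(t) = 3*log(e^(t)/7 + 6/7)
dK/dt = 3*e^(t)/(e^(t) + 6)
d^2K/dt^2 = 18*e^(t)/(e^(2*t) + 12*e^(t) + 36)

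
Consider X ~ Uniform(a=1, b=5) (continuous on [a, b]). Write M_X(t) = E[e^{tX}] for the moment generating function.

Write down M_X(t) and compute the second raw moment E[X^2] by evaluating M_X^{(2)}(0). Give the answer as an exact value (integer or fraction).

E[X^2] = M′′(0) = 31/3

M_X(t) = (e^(5*t) - e^(t))/(4*t)
M′(t) = (5*t*e^(5*t) - t*e^(t) - e^(5*t) + e^(t))/(4*t^2)
M′′(t) = (25*t^2*e^(5*t) - t^2*e^(t) - 10*t*e^(5*t) + 2*t*e^(t) + 2*e^(5*t) - 2*e^(t))/(4*t^3)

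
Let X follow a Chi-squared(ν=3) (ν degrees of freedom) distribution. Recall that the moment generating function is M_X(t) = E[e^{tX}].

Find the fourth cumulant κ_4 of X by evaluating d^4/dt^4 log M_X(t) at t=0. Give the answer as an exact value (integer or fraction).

κ_4 = K′′′′(0) = 144

M_X(t) = (1 - 2*t)^(-3/2)
K_X(t) = log M_X(t) = -3*log(1 - 2*t)/2
K′(t) = -3/(2*t - 1)
K′′(t) = 6/(4*t^2 - 4*t + 1)
K′′′(t) = -24/(8*t^3 - 12*t^2 + 6*t - 1)
K′′′′(t) = 144/(16*t^4 - 32*t^3 + 24*t^2 - 8*t + 1)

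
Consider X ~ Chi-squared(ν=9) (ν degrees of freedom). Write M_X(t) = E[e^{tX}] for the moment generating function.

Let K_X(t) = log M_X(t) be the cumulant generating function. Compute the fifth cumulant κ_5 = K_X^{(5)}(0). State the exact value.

κ_5 = K^(5)(0) = 3456

M_X(t) = (1 - 2*t)^(-9/2)
K_X(t) = log M_X(t) = -9*log(1 - 2*t)/2
K^(5)(t) = -3456/(32*t^5 - 80*t^4 + 80*t^3 - 40*t^2 + 10*t - 1)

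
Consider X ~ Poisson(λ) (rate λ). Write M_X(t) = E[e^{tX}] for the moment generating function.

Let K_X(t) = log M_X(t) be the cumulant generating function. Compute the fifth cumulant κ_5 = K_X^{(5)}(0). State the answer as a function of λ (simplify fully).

M_X(t) = e^(λ*(e^(t) - 1))
K_X(t) = log M_X(t) = λ*(e^(t) - 1)
dK/dt = λ*e^(t)
d^2K/dt^2 = λ*e^(t)
d^3K/dt^3 = λ*e^(t)
d^4K/dt^4 = λ*e^(t)
d^5K/dt^5 = λ*e^(t)

κ_5 = d^5K/dt^5 |_{t=0} = λ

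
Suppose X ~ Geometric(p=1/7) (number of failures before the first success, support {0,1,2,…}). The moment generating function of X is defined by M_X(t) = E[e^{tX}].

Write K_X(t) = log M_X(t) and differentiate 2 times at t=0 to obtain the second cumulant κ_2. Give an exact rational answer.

κ_2 = D^2[K](0) = 42

M_X(t) = 1/(7*(1 - 6*e^(t)/7))
K_X(t) = log M_X(t) = -log(1 - 6*e^(t)/7) - log(7)
D^2[K](t) = 42*e^(t)/(36*e^(2*t) - 84*e^(t) + 49)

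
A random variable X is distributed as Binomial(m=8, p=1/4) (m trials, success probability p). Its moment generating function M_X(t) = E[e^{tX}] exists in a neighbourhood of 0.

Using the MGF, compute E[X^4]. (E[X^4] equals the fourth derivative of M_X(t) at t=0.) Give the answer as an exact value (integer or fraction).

E[X^4] = M′′′′(0) = 1033/16

M_X(t) = (e^(t)/4 + 3/4)^8
M′(t) = e^(8*t)/8192 + 21*e^(7*t)/8192 + 189*e^(6*t)/8192 + 945*e^(5*t)/8192 + 2835*e^(4*t)/8192 + 5103*e^(3*t)/8192 + 5103*e^(2*t)/8192 + 2187*e^(t)/8192
M′′(t) = e^(8*t)/1024 + 147*e^(7*t)/8192 + 567*e^(6*t)/4096 + 4725*e^(5*t)/8192 + 2835*e^(4*t)/2048 + 15309*e^(3*t)/8192 + 5103*e^(2*t)/4096 + 2187*e^(t)/8192
M′′′(t) = e^(8*t)/128 + 1029*e^(7*t)/8192 + 1701*e^(6*t)/2048 + 23625*e^(5*t)/8192 + 2835*e^(4*t)/512 + 45927*e^(3*t)/8192 + 5103*e^(2*t)/2048 + 2187*e^(t)/8192
M′′′′(t) = e^(8*t)/16 + 7203*e^(7*t)/8192 + 5103*e^(6*t)/1024 + 118125*e^(5*t)/8192 + 2835*e^(4*t)/128 + 137781*e^(3*t)/8192 + 5103*e^(2*t)/1024 + 2187*e^(t)/8192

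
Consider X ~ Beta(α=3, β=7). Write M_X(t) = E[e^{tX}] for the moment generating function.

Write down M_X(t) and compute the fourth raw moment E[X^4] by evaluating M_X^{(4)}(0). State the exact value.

E[X^4] = D^4[M](0) = 3/143

M_X(t) = ₁F₁(3; 10; t)
D^4[M](t) = 3*₁F₁(7; 14; t)/143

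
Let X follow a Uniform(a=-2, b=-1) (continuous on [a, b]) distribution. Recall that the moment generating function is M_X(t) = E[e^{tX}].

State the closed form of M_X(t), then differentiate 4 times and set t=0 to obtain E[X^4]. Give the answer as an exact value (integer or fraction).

M_X(t) = (e^(-t) - e^(-2*t))/t
D^4[M](t) = (t^4*e^(t) - 16*t^4 + 4*t^3*e^(t) - 32*t^3 + 12*t^2*e^(t) - 48*t^2 + 24*t*e^(t) - 48*t + 24*e^(t) - 24)*e^(-2*t)/t^5

E[X^4] = D^4[M](0) = 31/5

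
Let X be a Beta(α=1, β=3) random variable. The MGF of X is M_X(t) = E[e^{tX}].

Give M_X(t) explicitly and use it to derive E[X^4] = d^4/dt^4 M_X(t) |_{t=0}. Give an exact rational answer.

E[X^4] = d^4M/dt^4 |_{t=0} = 1/35

M_X(t) = ₁F₁(1; 4; t)
dM/dt = ₁F₁(2; 5; t)/4
d^2M/dt^2 = ₁F₁(3; 6; t)/10
d^3M/dt^3 = ₁F₁(4; 7; t)/20
d^4M/dt^4 = ₁F₁(5; 8; t)/35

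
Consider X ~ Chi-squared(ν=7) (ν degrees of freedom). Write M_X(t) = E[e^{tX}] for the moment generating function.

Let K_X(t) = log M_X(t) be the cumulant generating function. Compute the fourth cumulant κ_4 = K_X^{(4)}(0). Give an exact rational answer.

M_X(t) = (1 - 2*t)^(-7/2)
K_X(t) = log M_X(t) = -7*log(1 - 2*t)/2
D^4[K](t) = 336/(16*t^4 - 32*t^3 + 24*t^2 - 8*t + 1)

κ_4 = D^4[K](0) = 336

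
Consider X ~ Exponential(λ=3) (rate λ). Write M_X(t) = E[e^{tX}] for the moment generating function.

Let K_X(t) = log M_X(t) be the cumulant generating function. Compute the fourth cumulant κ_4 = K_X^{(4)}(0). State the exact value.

M_X(t) = 3/(3 - t)
K_X(t) = log M_X(t) = -log(3 - t) + log(3)
dK/dt = -1/(t - 3)
d^2K/dt^2 = 1/(t^2 - 6*t + 9)
d^3K/dt^3 = -2/(t^3 - 9*t^2 + 27*t - 27)
d^4K/dt^4 = 6/(t^4 - 12*t^3 + 54*t^2 - 108*t + 81)

κ_4 = d^4K/dt^4 |_{t=0} = 2/27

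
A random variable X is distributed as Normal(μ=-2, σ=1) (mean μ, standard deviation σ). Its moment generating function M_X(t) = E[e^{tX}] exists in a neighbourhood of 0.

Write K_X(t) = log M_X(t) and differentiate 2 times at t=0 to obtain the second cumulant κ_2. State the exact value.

M_X(t) = e^(t^2/2 - 2*t)
K_X(t) = log M_X(t) = t^2/2 - 2*t
K′(t) = t - 2
K′′(t) = 1

κ_2 = K′′(0) = 1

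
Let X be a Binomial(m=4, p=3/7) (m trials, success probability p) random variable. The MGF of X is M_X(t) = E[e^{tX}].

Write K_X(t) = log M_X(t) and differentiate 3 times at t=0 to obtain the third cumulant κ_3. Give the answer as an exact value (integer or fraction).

M_X(t) = (3*e^(t)/7 + 4/7)^4
K_X(t) = log M_X(t) = 4*log(3*e^(t)/7 + 4/7)
K^(3)(t) = (-144*e^(2*t) + 192*e^(t))/(27*e^(3*t) + 108*e^(2*t) + 144*e^(t) + 64)

κ_3 = K^(3)(0) = 48/343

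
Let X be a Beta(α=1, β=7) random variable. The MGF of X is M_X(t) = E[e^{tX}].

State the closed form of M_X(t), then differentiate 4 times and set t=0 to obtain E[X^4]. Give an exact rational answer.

M_X(t) = ₁F₁(1; 8; t)
M′(t) = ₁F₁(2; 9; t)/8
M′′(t) = ₁F₁(3; 10; t)/36
M′′′(t) = ₁F₁(4; 11; t)/120
M′′′′(t) = ₁F₁(5; 12; t)/330

E[X^4] = M′′′′(0) = 1/330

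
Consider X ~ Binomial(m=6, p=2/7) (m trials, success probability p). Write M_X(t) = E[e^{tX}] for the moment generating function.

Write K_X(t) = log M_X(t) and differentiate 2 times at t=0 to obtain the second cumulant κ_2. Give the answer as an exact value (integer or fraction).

M_X(t) = (2*e^(t)/7 + 5/7)^6
K_X(t) = log M_X(t) = 6*log(2*e^(t)/7 + 5/7)
D^2[K](t) = 60*e^(t)/(4*e^(2*t) + 20*e^(t) + 25)

κ_2 = D^2[K](0) = 60/49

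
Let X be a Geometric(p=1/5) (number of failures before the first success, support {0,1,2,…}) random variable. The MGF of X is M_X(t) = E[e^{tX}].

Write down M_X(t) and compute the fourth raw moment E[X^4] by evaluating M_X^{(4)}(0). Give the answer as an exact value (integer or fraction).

M_X(t) = 1/(5*(1 - 4*e^(t)/5))
M′(t) = 4*e^(t)/(16*e^(2*t) - 40*e^(t) + 25)
M′′(t) = (-16*e^(2*t) - 20*e^(t))/(64*e^(3*t) - 240*e^(2*t) + 300*e^(t) - 125)
M′′′(t) = (64*e^(3*t) + 320*e^(2*t) + 100*e^(t))/(256*e^(4*t) - 1280*e^(3*t) + 2400*e^(2*t) - 2000*e^(t) + 625)
M′′′′(t) = (-256*e^(4*t) - 3520*e^(3*t) - 4400*e^(2*t) - 500*e^(t))/(1024*e^(5*t) - 6400*e^(4*t) + 16000*e^(3*t) - 20000*e^(2*t) + 12500*e^(t) - 3125)

E[X^4] = M′′′′(0) = 8676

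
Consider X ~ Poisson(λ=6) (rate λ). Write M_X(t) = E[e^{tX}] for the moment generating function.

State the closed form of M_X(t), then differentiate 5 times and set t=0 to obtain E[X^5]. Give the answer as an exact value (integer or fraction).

E[X^5] = M^(5)(0) = 26682

M_X(t) = e^(6*e^(t) - 6)
M^(5)(t) = (7776*e^(5*t)*e^(6*e^(t)) + 12960*e^(4*t)*e^(6*e^(t)) + 5400*e^(3*t)*e^(6*e^(t)) + 540*e^(2*t)*e^(6*e^(t)) + 6*e^(t)*e^(6*e^(t)))*e^(-6)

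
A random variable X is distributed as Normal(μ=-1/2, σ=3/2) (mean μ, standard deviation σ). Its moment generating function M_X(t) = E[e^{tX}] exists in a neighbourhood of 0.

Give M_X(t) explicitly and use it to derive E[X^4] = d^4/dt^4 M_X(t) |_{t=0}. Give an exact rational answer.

E[X^4] = D^4[M](0) = 149/8

M_X(t) = e^(9*t^2/8 - t/2)
D^4[M](t) = (6561*t^4*e^(9*t^2/8) - 5832*t^3*e^(9*t^2/8) + 19440*t^2*e^(9*t^2/8) - 8064*t*e^(9*t^2/8) + 4768*e^(9*t^2/8))*e^(-t/2)/256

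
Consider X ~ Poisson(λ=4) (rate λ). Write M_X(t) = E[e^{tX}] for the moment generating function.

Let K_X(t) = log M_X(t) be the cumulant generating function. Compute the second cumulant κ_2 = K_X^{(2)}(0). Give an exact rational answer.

κ_2 = D^2[K](0) = 4

M_X(t) = e^(4*e^(t) - 4)
K_X(t) = log M_X(t) = 4*e^(t) - 4
D^2[K](t) = 4*e^(t)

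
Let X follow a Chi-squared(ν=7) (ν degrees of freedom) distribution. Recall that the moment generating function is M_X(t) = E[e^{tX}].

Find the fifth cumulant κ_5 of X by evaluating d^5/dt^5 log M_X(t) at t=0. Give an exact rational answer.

M_X(t) = (1 - 2*t)^(-7/2)
K_X(t) = log M_X(t) = -7*log(1 - 2*t)/2
K^(5)(t) = -2688/(32*t^5 - 80*t^4 + 80*t^3 - 40*t^2 + 10*t - 1)

κ_5 = K^(5)(0) = 2688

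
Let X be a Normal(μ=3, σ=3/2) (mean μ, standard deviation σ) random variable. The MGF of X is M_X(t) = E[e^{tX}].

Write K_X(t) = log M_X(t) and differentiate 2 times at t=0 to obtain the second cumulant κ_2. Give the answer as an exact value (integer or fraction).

M_X(t) = e^(9*t^2/8 + 3*t)
K_X(t) = log M_X(t) = 9*t^2/8 + 3*t
K^(2)(t) = 9/4

κ_2 = K^(2)(0) = 9/4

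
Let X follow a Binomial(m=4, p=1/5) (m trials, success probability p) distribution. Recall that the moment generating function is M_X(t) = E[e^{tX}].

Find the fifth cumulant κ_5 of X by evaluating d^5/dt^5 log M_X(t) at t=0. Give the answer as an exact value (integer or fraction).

κ_5 = d^5K/dt^5 |_{t=0} = -1104/3125

M_X(t) = (e^(t)/5 + 4/5)^4
K_X(t) = log M_X(t) = 4*log(e^(t)/5 + 4/5)
dK/dt = 4*e^(t)/(e^(t) + 4)
d^2K/dt^2 = 16*e^(t)/(e^(2*t) + 8*e^(t) + 16)
d^3K/dt^3 = (-16*e^(2*t) + 64*e^(t))/(e^(3*t) + 12*e^(2*t) + 48*e^(t) + 64)
d^4K/dt^4 = (16*e^(3*t) - 256*e^(2*t) + 256*e^(t))/(e^(4*t) + 16*e^(3*t) + 96*e^(2*t) + 256*e^(t) + 256)
d^5K/dt^5 = (-16*e^(4*t) + 704*e^(3*t) - 2816*e^(2*t) + 1024*e^(t))/(e^(5*t) + 20*e^(4*t) + 160*e^(3*t) + 640*e^(2*t) + 1280*e^(t) + 1024)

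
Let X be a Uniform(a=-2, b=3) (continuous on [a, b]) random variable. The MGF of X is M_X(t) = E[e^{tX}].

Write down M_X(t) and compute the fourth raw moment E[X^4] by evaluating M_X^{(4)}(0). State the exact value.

E[X^4] = D^4[M](0) = 11

M_X(t) = (e^(3*t) - e^(-2*t))/(5*t)
D^4[M](t) = (81*t^4*e^(5*t) - 16*t^4 - 108*t^3*e^(5*t) - 32*t^3 + 108*t^2*e^(5*t) - 48*t^2 - 72*t*e^(5*t) - 48*t + 24*e^(5*t) - 24)*e^(-2*t)/(5*t^5)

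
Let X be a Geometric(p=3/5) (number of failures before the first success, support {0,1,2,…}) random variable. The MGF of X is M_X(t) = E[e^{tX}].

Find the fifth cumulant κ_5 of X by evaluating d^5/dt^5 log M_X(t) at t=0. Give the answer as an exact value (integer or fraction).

κ_5 = K^(5)(0) = 3010/81

M_X(t) = 3/(5*(1 - 2*e^(t)/5))
K_X(t) = log M_X(t) = -log(1 - 2*e^(t)/5) - log(5) + log(3)
K^(5)(t) = (-80*e^(4*t) - 2200*e^(3*t) - 5500*e^(2*t) - 1250*e^(t))/(32*e^(5*t) - 400*e^(4*t) + 2000*e^(3*t) - 5000*e^(2*t) + 6250*e^(t) - 3125)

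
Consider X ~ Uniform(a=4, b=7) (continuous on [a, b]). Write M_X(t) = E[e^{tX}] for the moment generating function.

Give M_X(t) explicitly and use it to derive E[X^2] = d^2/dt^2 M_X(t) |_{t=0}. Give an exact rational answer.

M_X(t) = (e^(7*t) - e^(4*t))/(3*t)
dM/dt = (7*t*e^(7*t) - 4*t*e^(4*t) - e^(7*t) + e^(4*t))/(3*t^2)
d^2M/dt^2 = (49*t^2*e^(7*t) - 16*t^2*e^(4*t) - 14*t*e^(7*t) + 8*t*e^(4*t) + 2*e^(7*t) - 2*e^(4*t))/(3*t^3)

E[X^2] = d^2M/dt^2 |_{t=0} = 31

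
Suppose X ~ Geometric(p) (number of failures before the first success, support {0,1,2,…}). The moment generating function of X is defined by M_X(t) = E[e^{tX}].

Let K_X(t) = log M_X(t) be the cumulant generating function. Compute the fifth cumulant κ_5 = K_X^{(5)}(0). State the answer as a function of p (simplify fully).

κ_5 = K′′′′′(0) = (p^4 - 15*p^3 + 50*p^2 - 60*p + 24)/p^5

M_X(t) = p/(-(1 - p)*e^(t) + 1)
K_X(t) = log M_X(t) = log(p) - log(-(1 - p)*e^(t) + 1)
K′(t) = (-p*e^(t) + e^(t))/(p*e^(t) - e^(t) + 1)
K′′(t) = (-p*e^(t) + e^(t))/(p^2*e^(2*t) - 2*p*e^(2*t) + 2*p*e^(t) + e^(2*t) - 2*e^(t) + 1)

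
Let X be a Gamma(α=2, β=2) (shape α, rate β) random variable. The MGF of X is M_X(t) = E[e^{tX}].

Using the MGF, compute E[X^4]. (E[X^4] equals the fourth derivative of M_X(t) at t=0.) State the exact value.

M_X(t) = 4/(2 - t)^2
D^4[M](t) = 480/(t^6 - 12*t^5 + 60*t^4 - 160*t^3 + 240*t^2 - 192*t + 64)

E[X^4] = D^4[M](0) = 15/2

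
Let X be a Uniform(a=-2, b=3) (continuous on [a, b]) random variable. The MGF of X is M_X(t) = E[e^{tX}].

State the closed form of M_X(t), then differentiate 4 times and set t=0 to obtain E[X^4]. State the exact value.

M_X(t) = (e^(3*t) - e^(-2*t))/(5*t)
dM/dt = (3*t*e^(5*t) + 2*t - e^(5*t) + 1)*e^(-2*t)/(5*t^2)
d^2M/dt^2 = (9*t^2*e^(5*t) - 4*t^2 - 6*t*e^(5*t) - 4*t + 2*e^(5*t) - 2)*e^(-2*t)/(5*t^3)
d^3M/dt^3 = (27*t^3*e^(5*t) + 8*t^3 - 27*t^2*e^(5*t) + 12*t^2 + 18*t*e^(5*t) + 12*t - 6*e^(5*t) + 6)*e^(-2*t)/(5*t^4)
d^4M/dt^4 = (81*t^4*e^(5*t) - 16*t^4 - 108*t^3*e^(5*t) - 32*t^3 + 108*t^2*e^(5*t) - 48*t^2 - 72*t*e^(5*t) - 48*t + 24*e^(5*t) - 24)*e^(-2*t)/(5*t^5)

E[X^4] = d^4M/dt^4 |_{t=0} = 11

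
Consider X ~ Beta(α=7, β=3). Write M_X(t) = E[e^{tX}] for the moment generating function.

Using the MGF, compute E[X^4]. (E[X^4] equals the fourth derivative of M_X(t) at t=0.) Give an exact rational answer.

M_X(t) = ₁F₁(7; 10; t)
D^4[M](t) = 42*₁F₁(11; 14; t)/143

E[X^4] = D^4[M](0) = 42/143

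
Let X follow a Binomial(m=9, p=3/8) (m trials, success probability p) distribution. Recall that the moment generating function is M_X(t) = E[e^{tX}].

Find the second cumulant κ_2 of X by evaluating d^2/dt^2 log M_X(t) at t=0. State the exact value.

κ_2 = K^(2)(0) = 135/64

M_X(t) = (3*e^(t)/8 + 5/8)^9
K_X(t) = log M_X(t) = 9*log(3*e^(t)/8 + 5/8)
K^(2)(t) = 135*e^(t)/(9*e^(2*t) + 30*e^(t) + 25)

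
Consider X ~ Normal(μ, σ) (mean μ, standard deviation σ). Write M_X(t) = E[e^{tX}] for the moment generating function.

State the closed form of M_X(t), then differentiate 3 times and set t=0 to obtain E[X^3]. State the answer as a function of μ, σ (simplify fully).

E[X^3] = d^3M/dt^3 |_{t=0} = μ*(μ^2 + 3*σ^2)

M_X(t) = e^(μ*t + σ^2*t^2/2)
dM/dt = μ*e^(μ*t)*e^(σ^2*t^2/2) + σ^2*t*e^(μ*t)*e^(σ^2*t^2/2)
d^2M/dt^2 = μ^2*e^(μ*t)*e^(σ^2*t^2/2) + 2*μ*σ^2*t*e^(μ*t)*e^(σ^2*t^2/2) + σ^4*t^2*e^(μ*t)*e^(σ^2*t^2/2) + σ^2*e^(μ*t)*e^(σ^2*t^2/2)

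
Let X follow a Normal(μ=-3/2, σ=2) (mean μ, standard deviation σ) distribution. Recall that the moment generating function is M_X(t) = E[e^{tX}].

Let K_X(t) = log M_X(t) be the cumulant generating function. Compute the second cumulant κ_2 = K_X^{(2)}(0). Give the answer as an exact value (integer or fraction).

M_X(t) = e^(2*t^2 - 3*t/2)
K_X(t) = log M_X(t) = 2*t^2 - 3*t/2
K^(2)(t) = 4

κ_2 = K^(2)(0) = 4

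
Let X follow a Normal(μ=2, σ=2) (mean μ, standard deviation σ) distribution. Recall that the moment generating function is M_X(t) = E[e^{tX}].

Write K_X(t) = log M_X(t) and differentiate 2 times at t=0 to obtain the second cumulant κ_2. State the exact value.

κ_2 = d^2K/dt^2 |_{t=0} = 4

M_X(t) = e^(2*t^2 + 2*t)
K_X(t) = log M_X(t) = 2*t^2 + 2*t
dK/dt = 4*t + 2
d^2K/dt^2 = 4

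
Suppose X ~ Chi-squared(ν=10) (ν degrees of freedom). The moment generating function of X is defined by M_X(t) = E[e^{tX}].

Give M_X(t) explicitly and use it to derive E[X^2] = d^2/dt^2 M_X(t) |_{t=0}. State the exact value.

E[X^2] = M′′(0) = 120

M_X(t) = (1 - 2*t)^(-5)
M′(t) = 10/(64*t^6 - 192*t^5 + 240*t^4 - 160*t^3 + 60*t^2 - 12*t + 1)
M′′(t) = -120/(128*t^7 - 448*t^6 + 672*t^5 - 560*t^4 + 280*t^3 - 84*t^2 + 14*t - 1)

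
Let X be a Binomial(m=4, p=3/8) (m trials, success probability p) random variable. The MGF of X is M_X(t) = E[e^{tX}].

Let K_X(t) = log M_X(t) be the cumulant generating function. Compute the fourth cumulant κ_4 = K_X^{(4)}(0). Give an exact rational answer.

κ_4 = K′′′′(0) = -195/512

M_X(t) = (3*e^(t)/8 + 5/8)^4
K_X(t) = log M_X(t) = 4*log(3*e^(t)/8 + 5/8)
K′(t) = 12*e^(t)/(3*e^(t) + 5)
K′′(t) = 60*e^(t)/(9*e^(2*t) + 30*e^(t) + 25)
K′′′(t) = (-180*e^(2*t) + 300*e^(t))/(27*e^(3*t) + 135*e^(2*t) + 225*e^(t) + 125)
K′′′′(t) = (540*e^(3*t) - 3600*e^(2*t) + 1500*e^(t))/(81*e^(4*t) + 540*e^(3*t) + 1350*e^(2*t) + 1500*e^(t) + 625)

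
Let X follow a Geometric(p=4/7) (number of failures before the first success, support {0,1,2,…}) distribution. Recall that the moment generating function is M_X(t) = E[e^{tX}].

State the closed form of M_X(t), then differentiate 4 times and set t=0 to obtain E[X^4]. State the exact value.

M_X(t) = 4/(7*(1 - 3*e^(t)/7))
dM/dt = 12*e^(t)/(9*e^(2*t) - 42*e^(t) + 49)
d^2M/dt^2 = (-36*e^(2*t) - 84*e^(t))/(27*e^(3*t) - 189*e^(2*t) + 441*e^(t) - 343)
d^3M/dt^3 = (108*e^(3*t) + 1008*e^(2*t) + 588*e^(t))/(81*e^(4*t) - 756*e^(3*t) + 2646*e^(2*t) - 4116*e^(t) + 2401)
d^4M/dt^4 = (-324*e^(4*t) - 8316*e^(3*t) - 19404*e^(2*t) - 4116*e^(t))/(243*e^(5*t) - 2835*e^(4*t) + 13230*e^(3*t) - 30870*e^(2*t) + 36015*e^(t) - 16807)

E[X^4] = d^4M/dt^4 |_{t=0} = 1005/32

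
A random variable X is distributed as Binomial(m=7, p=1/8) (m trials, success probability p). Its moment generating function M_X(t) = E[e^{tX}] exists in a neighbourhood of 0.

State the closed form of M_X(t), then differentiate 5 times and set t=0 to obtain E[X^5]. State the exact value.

E[X^5] = d^5M/dt^5 |_{t=0} = 94619/4096

M_X(t) = (e^(t)/8 + 7/8)^7
dM/dt = 7*e^(7*t)/2097152 + 147*e^(6*t)/1048576 + 5145*e^(5*t)/2097152 + 12005*e^(4*t)/524288 + 252105*e^(3*t)/2097152 + 352947*e^(2*t)/1048576 + 823543*e^(t)/2097152
d^2M/dt^2 = 49*e^(7*t)/2097152 + 441*e^(6*t)/524288 + 25725*e^(5*t)/2097152 + 12005*e^(4*t)/131072 + 756315*e^(3*t)/2097152 + 352947*e^(2*t)/524288 + 823543*e^(t)/2097152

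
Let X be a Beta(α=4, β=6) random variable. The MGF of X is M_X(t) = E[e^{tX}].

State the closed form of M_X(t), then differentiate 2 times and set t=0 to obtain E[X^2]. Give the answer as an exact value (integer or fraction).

E[X^2] = d^2M/dt^2 |_{t=0} = 2/11

M_X(t) = ₁F₁(4; 10; t)
dM/dt = 2*₁F₁(5; 11; t)/5
d^2M/dt^2 = 2*₁F₁(6; 12; t)/11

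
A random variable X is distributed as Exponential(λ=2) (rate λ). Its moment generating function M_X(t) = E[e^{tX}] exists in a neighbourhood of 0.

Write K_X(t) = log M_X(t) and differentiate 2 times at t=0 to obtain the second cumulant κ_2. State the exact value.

κ_2 = D^2[K](0) = 1/4

M_X(t) = 2/(2 - t)
K_X(t) = log M_X(t) = -log(2 - t) + log(2)
D^2[K](t) = 1/(t^2 - 4*t + 4)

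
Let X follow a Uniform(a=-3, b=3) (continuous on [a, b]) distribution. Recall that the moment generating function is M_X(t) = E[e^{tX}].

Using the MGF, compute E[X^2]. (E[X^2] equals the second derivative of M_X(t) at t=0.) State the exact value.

E[X^2] = M′′(0) = 3

M_X(t) = (e^(3*t) - e^(-3*t))/(6*t)
M′(t) = (3*t*e^(6*t) + 3*t - e^(6*t) + 1)*e^(-3*t)/(6*t^2)
M′′(t) = (9*t^2*e^(6*t) - 9*t^2 - 6*t*e^(6*t) - 6*t + 2*e^(6*t) - 2)*e^(-3*t)/(6*t^3)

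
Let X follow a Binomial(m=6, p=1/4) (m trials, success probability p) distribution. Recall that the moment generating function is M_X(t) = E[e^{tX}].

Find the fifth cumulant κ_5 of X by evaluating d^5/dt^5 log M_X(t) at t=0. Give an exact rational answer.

κ_5 = K^(5)(0) = -45/64

M_X(t) = (e^(t)/4 + 3/4)^6
K_X(t) = log M_X(t) = 6*log(e^(t)/4 + 3/4)
K^(5)(t) = (-18*e^(4*t) + 594*e^(3*t) - 1782*e^(2*t) + 486*e^(t))/(e^(5*t) + 15*e^(4*t) + 90*e^(3*t) + 270*e^(2*t) + 405*e^(t) + 243)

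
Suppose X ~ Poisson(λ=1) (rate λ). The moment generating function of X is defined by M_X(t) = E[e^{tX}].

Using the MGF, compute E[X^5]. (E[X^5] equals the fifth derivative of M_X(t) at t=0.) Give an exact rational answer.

E[X^5] = M^(5)(0) = 52

M_X(t) = e^(e^(t) - 1)
M^(5)(t) = (e^(5*t)*e^(e^(t)) + 10*e^(4*t)*e^(e^(t)) + 25*e^(3*t)*e^(e^(t)) + 15*e^(2*t)*e^(e^(t)) + e^(t)*e^(e^(t)))*e^(-1)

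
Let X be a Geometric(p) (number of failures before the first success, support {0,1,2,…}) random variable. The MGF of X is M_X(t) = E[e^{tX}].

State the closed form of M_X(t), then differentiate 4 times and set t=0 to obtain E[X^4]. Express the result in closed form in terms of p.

M_X(t) = p/(-(1 - p)*e^(t) + 1)

E[X^4] = D^4[M](0) = 1 - 15/p + 50/p^2 - 60/p^3 + 24/p^4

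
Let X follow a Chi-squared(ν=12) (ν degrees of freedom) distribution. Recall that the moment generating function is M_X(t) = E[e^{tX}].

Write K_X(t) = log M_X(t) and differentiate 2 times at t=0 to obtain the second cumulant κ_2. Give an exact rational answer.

M_X(t) = (1 - 2*t)^(-6)
K_X(t) = log M_X(t) = -6*log(1 - 2*t)
D^2[K](t) = 24/(4*t^2 - 4*t + 1)

κ_2 = D^2[K](0) = 24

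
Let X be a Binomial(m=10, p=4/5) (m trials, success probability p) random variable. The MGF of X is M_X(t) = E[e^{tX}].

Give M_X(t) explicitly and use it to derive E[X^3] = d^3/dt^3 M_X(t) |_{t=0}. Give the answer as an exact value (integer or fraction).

E[X^3] = M′′′(0) = 13736/25

M_X(t) = (4*e^(t)/5 + 1/5)^10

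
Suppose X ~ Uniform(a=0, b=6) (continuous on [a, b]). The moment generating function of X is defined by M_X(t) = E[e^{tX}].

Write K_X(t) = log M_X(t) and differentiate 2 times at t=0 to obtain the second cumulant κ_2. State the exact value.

κ_2 = d^2K/dt^2 |_{t=0} = 3

M_X(t) = (e^(6*t) - 1)/(6*t)
K_X(t) = log M_X(t) = -log(t) + log(e^(6*t) - 1) - log(6)
dK/dt = (6*t*e^(6*t) - e^(6*t) + 1)/(t*e^(6*t) - t)
d^2K/dt^2 = (-36*t^2*e^(6*t) + e^(12*t) - 2*e^(6*t) + 1)/(t^2*e^(12*t) - 2*t^2*e^(6*t) + t^2)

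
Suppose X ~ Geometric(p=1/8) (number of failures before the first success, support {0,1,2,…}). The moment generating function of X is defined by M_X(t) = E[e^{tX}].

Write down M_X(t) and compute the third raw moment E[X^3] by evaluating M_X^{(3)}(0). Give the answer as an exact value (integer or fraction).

E[X^3] = d^3M/dt^3 |_{t=0} = 2359

M_X(t) = 1/(8*(1 - 7*e^(t)/8))
dM/dt = 7*e^(t)/(49*e^(2*t) - 112*e^(t) + 64)
d^2M/dt^2 = (-49*e^(2*t) - 56*e^(t))/(343*e^(3*t) - 1176*e^(2*t) + 1344*e^(t) - 512)
d^3M/dt^3 = (343*e^(3*t) + 1568*e^(2*t) + 448*e^(t))/(2401*e^(4*t) - 10976*e^(3*t) + 18816*e^(2*t) - 14336*e^(t) + 4096)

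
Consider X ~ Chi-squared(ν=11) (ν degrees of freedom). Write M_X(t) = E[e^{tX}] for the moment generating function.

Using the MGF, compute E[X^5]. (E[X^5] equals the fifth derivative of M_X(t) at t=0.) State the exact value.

E[X^5] = d^5M/dt^5 |_{t=0} = 692835

M_X(t) = (1 - 2*t)^(-11/2)
dM/dt = 11/(64*t^6*√(1 - 2*t) - 192*t^5*√(1 - 2*t) + 240*t^4*√(1 - 2*t) - 160*t^3*√(1 - 2*t) + 60*t^2*√(1 - 2*t) - 12*t*√(1 - 2*t) + √(1 - 2*t))
d^2M/dt^2 = -143/(128*t^7*√(1 - 2*t) - 448*t^6*√(1 - 2*t) + 672*t^5*√(1 - 2*t) - 560*t^4*√(1 - 2*t) + 280*t^3*√(1 - 2*t) - 84*t^2*√(1 - 2*t) + 14*t*√(1 - 2*t) - √(1 - 2*t))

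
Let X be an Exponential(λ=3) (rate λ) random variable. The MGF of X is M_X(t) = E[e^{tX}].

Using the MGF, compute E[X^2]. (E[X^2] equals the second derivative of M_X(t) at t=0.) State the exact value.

E[X^2] = D^2[M](0) = 2/9

M_X(t) = 3/(3 - t)
D^2[M](t) = -6/(t^3 - 9*t^2 + 27*t - 27)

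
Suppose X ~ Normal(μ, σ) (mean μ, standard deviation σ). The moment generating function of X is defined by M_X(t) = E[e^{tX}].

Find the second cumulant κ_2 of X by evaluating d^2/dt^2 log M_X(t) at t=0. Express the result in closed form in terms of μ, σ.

κ_2 = K^(2)(0) = σ^2

M_X(t) = e^(μ*t + σ^2*t^2/2)
K_X(t) = log M_X(t) = μ*t + σ^2*t^2/2
K^(2)(t) = σ^2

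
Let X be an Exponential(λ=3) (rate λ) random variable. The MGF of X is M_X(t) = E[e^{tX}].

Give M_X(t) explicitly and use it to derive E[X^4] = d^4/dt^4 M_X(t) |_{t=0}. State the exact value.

M_X(t) = 3/(3 - t)
M′(t) = 3/(t^2 - 6*t + 9)
M′′(t) = -6/(t^3 - 9*t^2 + 27*t - 27)
M′′′(t) = 18/(t^4 - 12*t^3 + 54*t^2 - 108*t + 81)
M′′′′(t) = -72/(t^5 - 15*t^4 + 90*t^3 - 270*t^2 + 405*t - 243)

E[X^4] = M′′′′(0) = 8/27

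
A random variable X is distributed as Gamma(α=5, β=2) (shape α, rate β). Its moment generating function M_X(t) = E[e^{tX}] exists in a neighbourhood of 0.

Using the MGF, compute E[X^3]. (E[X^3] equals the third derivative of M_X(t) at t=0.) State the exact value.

E[X^3] = D^3[M](0) = 105/4

M_X(t) = 32/(2 - t)^5
D^3[M](t) = 6720/(t^8 - 16*t^7 + 112*t^6 - 448*t^5 + 1120*t^4 - 1792*t^3 + 1792*t^2 - 1024*t + 256)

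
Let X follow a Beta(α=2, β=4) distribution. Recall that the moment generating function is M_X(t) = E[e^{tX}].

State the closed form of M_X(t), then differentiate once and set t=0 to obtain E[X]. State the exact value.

E[X] = dM/dt |_{t=0} = 1/3

M_X(t) = ₁F₁(2; 6; t)
dM/dt = ₁F₁(3; 7; t)/3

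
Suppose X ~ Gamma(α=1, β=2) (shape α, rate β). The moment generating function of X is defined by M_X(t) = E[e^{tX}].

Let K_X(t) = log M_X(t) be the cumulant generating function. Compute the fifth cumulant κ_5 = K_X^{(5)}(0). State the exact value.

M_X(t) = 2/(2 - t)
K_X(t) = log M_X(t) = -log(2 - t) + log(2)
dK/dt = -1/(t - 2)
d^2K/dt^2 = 1/(t^2 - 4*t + 4)
d^3K/dt^3 = -2/(t^3 - 6*t^2 + 12*t - 8)
d^4K/dt^4 = 6/(t^4 - 8*t^3 + 24*t^2 - 32*t + 16)
d^5K/dt^5 = -24/(t^5 - 10*t^4 + 40*t^3 - 80*t^2 + 80*t - 32)

κ_5 = d^5K/dt^5 |_{t=0} = 3/4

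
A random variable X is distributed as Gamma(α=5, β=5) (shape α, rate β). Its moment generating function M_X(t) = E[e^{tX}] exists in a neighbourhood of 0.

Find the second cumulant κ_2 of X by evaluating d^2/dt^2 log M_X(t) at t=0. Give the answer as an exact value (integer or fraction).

M_X(t) = 3125/(5 - t)^5
K_X(t) = log M_X(t) = -5*log(5 - t) + 5*log(5)
K′(t) = -5/(t - 5)
K′′(t) = 5/(t^2 - 10*t + 25)

κ_2 = K′′(0) = 1/5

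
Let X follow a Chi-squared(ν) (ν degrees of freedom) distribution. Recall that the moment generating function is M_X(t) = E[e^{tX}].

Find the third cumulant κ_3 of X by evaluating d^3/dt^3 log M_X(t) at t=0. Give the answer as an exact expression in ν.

M_X(t) = (1 - 2*t)^(-ν/2)
K_X(t) = log M_X(t) = -ν*log(1 - 2*t)/2
K^(3)(t) = -8*ν/(8*t^3 - 12*t^2 + 6*t - 1)

κ_3 = K^(3)(0) = 8*ν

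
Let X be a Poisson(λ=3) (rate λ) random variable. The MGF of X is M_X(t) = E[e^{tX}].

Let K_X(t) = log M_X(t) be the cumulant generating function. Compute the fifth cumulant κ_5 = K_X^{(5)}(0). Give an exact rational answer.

M_X(t) = e^(3*e^(t) - 3)
K_X(t) = log M_X(t) = 3*e^(t) - 3
K^(5)(t) = 3*e^(t)

κ_5 = K^(5)(0) = 3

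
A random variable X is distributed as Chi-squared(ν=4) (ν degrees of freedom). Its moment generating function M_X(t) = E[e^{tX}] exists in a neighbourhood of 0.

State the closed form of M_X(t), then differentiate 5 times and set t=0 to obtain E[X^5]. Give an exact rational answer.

M_X(t) = (1 - 2*t)^(-2)
M^(5)(t) = -23040/(128*t^7 - 448*t^6 + 672*t^5 - 560*t^4 + 280*t^3 - 84*t^2 + 14*t - 1)

E[X^5] = M^(5)(0) = 23040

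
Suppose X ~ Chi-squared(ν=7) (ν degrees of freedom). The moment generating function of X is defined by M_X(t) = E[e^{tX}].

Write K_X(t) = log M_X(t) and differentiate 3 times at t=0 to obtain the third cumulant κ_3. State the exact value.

M_X(t) = (1 - 2*t)^(-7/2)
K_X(t) = log M_X(t) = -7*log(1 - 2*t)/2
K^(3)(t) = -56/(8*t^3 - 12*t^2 + 6*t - 1)

κ_3 = K^(3)(0) = 56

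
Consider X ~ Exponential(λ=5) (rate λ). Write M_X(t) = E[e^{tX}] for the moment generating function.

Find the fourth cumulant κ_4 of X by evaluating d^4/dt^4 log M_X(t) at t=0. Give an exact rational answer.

M_X(t) = 5/(5 - t)
K_X(t) = log M_X(t) = -log(5 - t) + log(5)
K^(4)(t) = 6/(t^4 - 20*t^3 + 150*t^2 - 500*t + 625)

κ_4 = K^(4)(0) = 6/625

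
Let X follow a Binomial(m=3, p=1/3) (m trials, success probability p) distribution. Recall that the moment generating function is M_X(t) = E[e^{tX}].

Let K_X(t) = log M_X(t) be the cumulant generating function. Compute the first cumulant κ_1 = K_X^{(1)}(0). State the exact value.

κ_1 = K′(0) = 1

M_X(t) = (e^(t)/3 + 2/3)^3
K_X(t) = log M_X(t) = 3*log(e^(t)/3 + 2/3)
K′(t) = 3*e^(t)/(e^(t) + 2)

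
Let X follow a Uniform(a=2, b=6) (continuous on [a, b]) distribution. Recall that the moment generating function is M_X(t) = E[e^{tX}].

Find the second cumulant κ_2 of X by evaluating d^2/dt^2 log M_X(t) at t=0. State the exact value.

M_X(t) = (e^(6*t) - e^(2*t))/(4*t)
K_X(t) = log M_X(t) = -log(t) + log(e^(6*t) - e^(2*t)) - 2*log(2)
dK/dt = (6*t*e^(4*t) - 2*t - e^(4*t) + 1)/(t*e^(4*t) - t)
d^2K/dt^2 = (-16*t^2*e^(4*t) + e^(8*t) - 2*e^(4*t) + 1)/(t^2*e^(8*t) - 2*t^2*e^(4*t) + t^2)

κ_2 = d^2K/dt^2 |_{t=0} = 4/3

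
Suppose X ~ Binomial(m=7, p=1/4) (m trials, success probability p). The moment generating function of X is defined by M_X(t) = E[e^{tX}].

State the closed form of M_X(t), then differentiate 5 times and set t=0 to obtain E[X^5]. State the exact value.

E[X^5] = d^5M/dt^5 |_{t=0} = 20279/128

M_X(t) = (e^(t)/4 + 3/4)^7
dM/dt = 7*e^(7*t)/16384 + 63*e^(6*t)/8192 + 945*e^(5*t)/16384 + 945*e^(4*t)/4096 + 8505*e^(3*t)/16384 + 5103*e^(2*t)/8192 + 5103*e^(t)/16384
d^2M/dt^2 = 49*e^(7*t)/16384 + 189*e^(6*t)/4096 + 4725*e^(5*t)/16384 + 945*e^(4*t)/1024 + 25515*e^(3*t)/16384 + 5103*e^(2*t)/4096 + 5103*e^(t)/16384
d^3M/dt^3 = 343*e^(7*t)/16384 + 567*e^(6*t)/2048 + 23625*e^(5*t)/16384 + 945*e^(4*t)/256 + 76545*e^(3*t)/16384 + 5103*e^(2*t)/2048 + 5103*e^(t)/16384
d^4M/dt^4 = 2401*e^(7*t)/16384 + 1701*e^(6*t)/1024 + 118125*e^(5*t)/16384 + 945*e^(4*t)/64 + 229635*e^(3*t)/16384 + 5103*e^(2*t)/1024 + 5103*e^(t)/16384
d^5M/dt^5 = 16807*e^(7*t)/16384 + 5103*e^(6*t)/512 + 590625*e^(5*t)/16384 + 945*e^(4*t)/16 + 688905*e^(3*t)/16384 + 5103*e^(2*t)/512 + 5103*e^(t)/16384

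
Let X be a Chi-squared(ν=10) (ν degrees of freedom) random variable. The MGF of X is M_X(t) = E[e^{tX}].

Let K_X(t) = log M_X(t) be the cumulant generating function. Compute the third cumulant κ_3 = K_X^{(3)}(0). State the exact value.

κ_3 = D^3[K](0) = 80

M_X(t) = (1 - 2*t)^(-5)
K_X(t) = log M_X(t) = -5*log(1 - 2*t)
D^3[K](t) = -80/(8*t^3 - 12*t^2 + 6*t - 1)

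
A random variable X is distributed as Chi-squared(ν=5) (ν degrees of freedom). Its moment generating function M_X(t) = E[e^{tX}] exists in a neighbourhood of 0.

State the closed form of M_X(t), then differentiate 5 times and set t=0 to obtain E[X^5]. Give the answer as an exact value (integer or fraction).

M_X(t) = (1 - 2*t)^(-5/2)
dM/dt = -5/(8*t^3*√(1 - 2*t) - 12*t^2*√(1 - 2*t) + 6*t*√(1 - 2*t) - √(1 - 2*t))
d^2M/dt^2 = 35/(16*t^4*√(1 - 2*t) - 32*t^3*√(1 - 2*t) + 24*t^2*√(1 - 2*t) - 8*t*√(1 - 2*t) + √(1 - 2*t))
d^3M/dt^3 = -315/(32*t^5*√(1 - 2*t) - 80*t^4*√(1 - 2*t) + 80*t^3*√(1 - 2*t) - 40*t^2*√(1 - 2*t) + 10*t*√(1 - 2*t) - √(1 - 2*t))
d^4M/dt^4 = 3465/(64*t^6*√(1 - 2*t) - 192*t^5*√(1 - 2*t) + 240*t^4*√(1 - 2*t) - 160*t^3*√(1 - 2*t) + 60*t^2*√(1 - 2*t) - 12*t*√(1 - 2*t) + √(1 - 2*t))

E[X^5] = d^5M/dt^5 |_{t=0} = 45045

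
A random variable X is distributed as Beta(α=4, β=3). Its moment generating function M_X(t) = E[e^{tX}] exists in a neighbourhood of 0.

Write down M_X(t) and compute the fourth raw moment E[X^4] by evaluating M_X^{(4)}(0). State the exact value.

E[X^4] = D^4[M](0) = 1/6

M_X(t) = ₁F₁(4; 7; t)
D^4[M](t) = ₁F₁(8; 11; t)/6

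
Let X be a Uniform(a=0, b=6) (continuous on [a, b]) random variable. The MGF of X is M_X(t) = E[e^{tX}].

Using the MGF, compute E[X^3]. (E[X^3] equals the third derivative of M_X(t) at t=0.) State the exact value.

M_X(t) = (e^(6*t) - 1)/(6*t)
M^(3)(t) = (36*t^3*e^(6*t) - 18*t^2*e^(6*t) + 6*t*e^(6*t) - e^(6*t) + 1)/t^4

E[X^3] = M^(3)(0) = 54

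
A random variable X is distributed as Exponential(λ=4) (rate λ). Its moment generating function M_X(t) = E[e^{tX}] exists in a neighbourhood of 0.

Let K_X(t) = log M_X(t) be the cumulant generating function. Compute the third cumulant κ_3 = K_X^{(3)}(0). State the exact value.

κ_3 = d^3K/dt^3 |_{t=0} = 1/32

M_X(t) = 4/(4 - t)
K_X(t) = log M_X(t) = -log(4 - t) + 2*log(2)
dK/dt = -1/(t - 4)
d^2K/dt^2 = 1/(t^2 - 8*t + 16)
d^3K/dt^3 = -2/(t^3 - 12*t^2 + 48*t - 64)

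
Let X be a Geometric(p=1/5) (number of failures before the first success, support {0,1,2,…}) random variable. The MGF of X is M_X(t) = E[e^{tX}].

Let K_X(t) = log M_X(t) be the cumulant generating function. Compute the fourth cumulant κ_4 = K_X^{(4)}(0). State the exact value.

κ_4 = K^(4)(0) = 2420

M_X(t) = 1/(5*(1 - 4*e^(t)/5))
K_X(t) = log M_X(t) = -log(1 - 4*e^(t)/5) - log(5)
K^(4)(t) = (320*e^(3*t) + 1600*e^(2*t) + 500*e^(t))/(256*e^(4*t) - 1280*e^(3*t) + 2400*e^(2*t) - 2000*e^(t) + 625)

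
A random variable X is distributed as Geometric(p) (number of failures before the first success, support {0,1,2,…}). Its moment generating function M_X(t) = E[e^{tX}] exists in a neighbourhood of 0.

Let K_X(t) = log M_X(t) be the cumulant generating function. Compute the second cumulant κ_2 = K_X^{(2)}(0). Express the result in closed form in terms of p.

M_X(t) = p/(-(1 - p)*e^(t) + 1)
K_X(t) = log M_X(t) = log(p) - log(-(1 - p)*e^(t) + 1)
K^(2)(t) = (-p*e^(t) + e^(t))/(p^2*e^(2*t) - 2*p*e^(2*t) + 2*p*e^(t) + e^(2*t) - 2*e^(t) + 1)

κ_2 = K^(2)(0) = (1 - p)/p^2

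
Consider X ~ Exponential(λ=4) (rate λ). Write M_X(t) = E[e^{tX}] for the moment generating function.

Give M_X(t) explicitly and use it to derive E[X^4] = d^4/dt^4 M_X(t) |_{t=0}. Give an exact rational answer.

E[X^4] = M^(4)(0) = 3/32

M_X(t) = 4/(4 - t)
M^(4)(t) = -96/(t^5 - 20*t^4 + 160*t^3 - 640*t^2 + 1280*t - 1024)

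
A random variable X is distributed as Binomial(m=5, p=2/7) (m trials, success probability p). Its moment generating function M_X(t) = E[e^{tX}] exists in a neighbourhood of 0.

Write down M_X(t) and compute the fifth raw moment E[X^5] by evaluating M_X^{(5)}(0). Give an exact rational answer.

E[X^5] = d^5M/dt^5 |_{t=0} = 1161850/16807

M_X(t) = (2*e^(t)/7 + 5/7)^5
dM/dt = 160*e^(5*t)/16807 + 1600*e^(4*t)/16807 + 6000*e^(3*t)/16807 + 10000*e^(2*t)/16807 + 6250*e^(t)/16807
d^2M/dt^2 = 800*e^(5*t)/16807 + 6400*e^(4*t)/16807 + 18000*e^(3*t)/16807 + 20000*e^(2*t)/16807 + 6250*e^(t)/16807
d^3M/dt^3 = 4000*e^(5*t)/16807 + 25600*e^(4*t)/16807 + 54000*e^(3*t)/16807 + 40000*e^(2*t)/16807 + 6250*e^(t)/16807
d^4M/dt^4 = 20000*e^(5*t)/16807 + 102400*e^(4*t)/16807 + 162000*e^(3*t)/16807 + 80000*e^(2*t)/16807 + 6250*e^(t)/16807
d^5M/dt^5 = 100000*e^(5*t)/16807 + 409600*e^(4*t)/16807 + 486000*e^(3*t)/16807 + 160000*e^(2*t)/16807 + 6250*e^(t)/16807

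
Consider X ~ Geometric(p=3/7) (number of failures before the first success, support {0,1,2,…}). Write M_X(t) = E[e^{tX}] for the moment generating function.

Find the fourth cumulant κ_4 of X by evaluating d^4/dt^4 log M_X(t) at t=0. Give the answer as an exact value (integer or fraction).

M_X(t) = 3/(7*(1 - 4*e^(t)/7))
K_X(t) = log M_X(t) = -log(1 - 4*e^(t)/7) - log(7) + log(3)
dK/dt = -4*e^(t)/(4*e^(t) - 7)
d^2K/dt^2 = 28*e^(t)/(16*e^(2*t) - 56*e^(t) + 49)
d^3K/dt^3 = (-112*e^(2*t) - 196*e^(t))/(64*e^(3*t) - 336*e^(2*t) + 588*e^(t) - 343)
d^4K/dt^4 = (448*e^(3*t) + 3136*e^(2*t) + 1372*e^(t))/(256*e^(4*t) - 1792*e^(3*t) + 4704*e^(2*t) - 5488*e^(t) + 2401)

κ_4 = d^4K/dt^4 |_{t=0} = 1652/27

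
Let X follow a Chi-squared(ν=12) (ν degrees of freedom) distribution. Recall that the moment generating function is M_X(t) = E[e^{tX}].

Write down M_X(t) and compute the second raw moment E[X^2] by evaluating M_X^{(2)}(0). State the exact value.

E[X^2] = d^2M/dt^2 |_{t=0} = 168

M_X(t) = (1 - 2*t)^(-6)
dM/dt = -12/(128*t^7 - 448*t^6 + 672*t^5 - 560*t^4 + 280*t^3 - 84*t^2 + 14*t - 1)
d^2M/dt^2 = 168/(256*t^8 - 1024*t^7 + 1792*t^6 - 1792*t^5 + 1120*t^4 - 448*t^3 + 112*t^2 - 16*t + 1)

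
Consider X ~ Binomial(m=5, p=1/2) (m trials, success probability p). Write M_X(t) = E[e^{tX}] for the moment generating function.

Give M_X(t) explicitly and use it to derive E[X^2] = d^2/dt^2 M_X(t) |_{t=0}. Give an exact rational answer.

M_X(t) = (e^(t)/2 + 1/2)^5
M′(t) = 5*e^(5*t)/32 + 5*e^(4*t)/8 + 15*e^(3*t)/16 + 5*e^(2*t)/8 + 5*e^(t)/32
M′′(t) = 25*e^(5*t)/32 + 5*e^(4*t)/2 + 45*e^(3*t)/16 + 5*e^(2*t)/4 + 5*e^(t)/32

E[X^2] = M′′(0) = 15/2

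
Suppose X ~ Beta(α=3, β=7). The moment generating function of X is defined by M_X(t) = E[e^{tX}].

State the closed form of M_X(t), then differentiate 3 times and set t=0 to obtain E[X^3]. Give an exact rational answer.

E[X^3] = M′′′(0) = 1/22

M_X(t) = ₁F₁(3; 10; t)
M′(t) = 3*₁F₁(4; 11; t)/10
M′′(t) = 6*₁F₁(5; 12; t)/55
M′′′(t) = ₁F₁(6; 13; t)/22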